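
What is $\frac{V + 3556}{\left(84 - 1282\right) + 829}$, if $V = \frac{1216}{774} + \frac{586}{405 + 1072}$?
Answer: $- \frac{2033730842}{210920031} \approx -9.6422$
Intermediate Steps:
$V = \frac{1124798}{571599}$ ($V = 1216 \cdot \frac{1}{774} + \frac{586}{1477} = \frac{608}{387} + 586 \cdot \frac{1}{1477} = \frac{608}{387} + \frac{586}{1477} = \frac{1124798}{571599} \approx 1.9678$)
$\frac{V + 3556}{\left(84 - 1282\right) + 829} = \frac{\frac{1124798}{571599} + 3556}{\left(84 - 1282\right) + 829} = \frac{2033730842}{571599 \left(-1198 + 829\right)} = \frac{2033730842}{571599 \left(-369\right)} = \frac{2033730842}{571599} \left(- \frac{1}{369}\right) = - \frac{2033730842}{210920031}$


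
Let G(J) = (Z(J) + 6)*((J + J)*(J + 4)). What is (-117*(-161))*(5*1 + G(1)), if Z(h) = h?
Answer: 1412775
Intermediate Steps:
G(J) = 2*J*(4 + J)*(6 + J) (G(J) = (J + 6)*((J + J)*(J + 4)) = (6 + J)*((2*J)*(4 + J)) = (6 + J)*(2*J*(4 + J)) = 2*J*(4 + J)*(6 + J))
(-117*(-161))*(5*1 + G(1)) = (-117*(-161))*(5*1 + 2*1*(24 + 1² + 10*1)) = 18837*(5 + 2*1*(24 + 1 + 10)) = 18837*(5 + 2*1*35) = 18837*(5 + 70) = 18837*75 = 1412775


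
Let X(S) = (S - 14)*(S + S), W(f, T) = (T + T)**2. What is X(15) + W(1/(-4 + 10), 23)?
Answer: 2146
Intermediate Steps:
W(f, T) = 4*T**2 (W(f, T) = (2*T)**2 = 4*T**2)
X(S) = 2*S*(-14 + S) (X(S) = (-14 + S)*(2*S) = 2*S*(-14 + S))
X(15) + W(1/(-4 + 10), 23) = 2*15*(-14 + 15) + 4*23**2 = 2*15*1 + 4*529 = 30 + 2116 = 2146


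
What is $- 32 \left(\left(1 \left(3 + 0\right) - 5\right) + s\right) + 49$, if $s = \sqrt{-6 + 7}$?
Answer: $81$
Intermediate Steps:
$s = 1$ ($s = \sqrt{1} = 1$)
$- 32 \left(\left(1 \left(3 + 0\right) - 5\right) + s\right) + 49 = - 32 \left(\left(1 \left(3 + 0\right) - 5\right) + 1\right) + 49 = - 32 \left(\left(1 \cdot 3 - 5\right) + 1\right) + 49 = - 32 \left(\left(3 - 5\right) + 1\right) + 49 = - 32 \left(-2 + 1\right) + 49 = \left(-32\right) \left(-1\right) + 49 = 32 + 49 = 81$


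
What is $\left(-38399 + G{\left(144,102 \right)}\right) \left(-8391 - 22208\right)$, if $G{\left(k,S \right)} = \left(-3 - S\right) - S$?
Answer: $1181304994$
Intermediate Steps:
$G{\left(k,S \right)} = -3 - 2 S$
$\left(-38399 + G{\left(144,102 \right)}\right) \left(-8391 - 22208\right) = \left(-38399 - 207\right) \left(-8391 - 22208\right) = \left(-38399 - 207\right) \left(-30599\right) = \left(-38606\right) \left(-30599\right) = 1181304994$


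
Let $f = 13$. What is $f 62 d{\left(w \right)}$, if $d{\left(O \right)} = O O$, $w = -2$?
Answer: $3224$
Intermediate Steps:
$d{\left(O \right)} = O^{2}$
$f 62 d{\left(w \right)} = 13 \cdot 62 \left(-2\right)^{2} = 806 \cdot 4 = 3224$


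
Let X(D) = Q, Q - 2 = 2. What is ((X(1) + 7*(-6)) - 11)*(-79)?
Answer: 3871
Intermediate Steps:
Q = 4 (Q = 2 + 2 = 4)
X(D) = 4
((X(1) + 7*(-6)) - 11)*(-79) = ((4 + 7*(-6)) - 11)*(-79) = ((4 - 42) - 11)*(-79) = (-38 - 11)*(-79) = -49*(-79) = 3871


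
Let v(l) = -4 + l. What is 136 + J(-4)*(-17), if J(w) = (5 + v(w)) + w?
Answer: 255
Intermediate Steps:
J(w) = 1 + 2*w (J(w) = (5 + (-4 + w)) + w = (1 + w) + w = 1 + 2*w)
136 + J(-4)*(-17) = 136 + (1 + 2*(-4))*(-17) = 136 + (1 - 8)*(-17) = 136 - 7*(-17) = 136 + 119 = 255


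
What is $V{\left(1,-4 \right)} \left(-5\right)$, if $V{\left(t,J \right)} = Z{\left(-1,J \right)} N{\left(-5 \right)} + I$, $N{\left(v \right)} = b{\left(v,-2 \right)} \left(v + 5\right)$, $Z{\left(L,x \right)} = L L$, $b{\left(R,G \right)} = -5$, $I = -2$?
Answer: $10$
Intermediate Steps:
$Z{\left(L,x \right)} = L^{2}$
$N{\left(v \right)} = -25 - 5 v$ ($N{\left(v \right)} = - 5 \left(v + 5\right) = - 5 \left(5 + v\right) = -25 - 5 v$)
$V{\left(t,J \right)} = -2$ ($V{\left(t,J \right)} = \left(-1\right)^{2} \left(-25 - -25\right) - 2 = 1 \left(-25 + 25\right) - 2 = 1 \cdot 0 - 2 = 0 - 2 = -2$)
$V{\left(1,-4 \right)} \left(-5\right) = \left(-2\right) \left(-5\right) = 10$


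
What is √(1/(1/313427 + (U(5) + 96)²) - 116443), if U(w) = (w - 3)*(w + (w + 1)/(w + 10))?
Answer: 2*I*√232536555050344691092514423/89375589637 ≈ 341.24*I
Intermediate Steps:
U(w) = (-3 + w)*(w + (1 + w)/(10 + w))
√(1/(1/313427 + (U(5) + 96)²) - 116443) = √(1/(1/313427 + ((-3 + 5³ - 32*5 + 8*5²)/(10 + 5) + 96)²) - 116443) = √(1/(1/313427 + ((-3 + 125 - 160 + 8*25)/15 + 96)²) - 116443) = √(1/(1/313427 + ((-3 + 125 - 160 + 200)/15 + 96)²) - 116443) = √(1/(1/313427 + ((1/15)*162 + 96)²) - 116443) = √(1/(1/313427 + (54/5 + 96)²) - 116443) = √(1/(1/313427 + (534/5)²) - 116443) = √(1/(1/313427 + 285156/25) - 116443) = √(1/(89375589637/7835675) - 116443) = √(7835675/89375589637 - 116443) = √(-10407161776265516/89375589637) = 2*I*√232536555050344691092514423/89375589637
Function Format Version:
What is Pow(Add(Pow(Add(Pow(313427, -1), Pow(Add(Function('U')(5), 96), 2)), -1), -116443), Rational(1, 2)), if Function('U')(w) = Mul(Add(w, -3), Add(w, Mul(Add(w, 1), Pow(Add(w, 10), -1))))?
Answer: Mul(Rational(2, 89375589637), I, Pow(232536555050344691092514423, Rational(1, 2))) ≈ Mul(341.24, I)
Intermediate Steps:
Function('U')(w) = Mul(Add(-3, w), Add(w, Mul(Pow(Add(10, w), -1), Add(1, w)))) (Function('U')(w) = Mul(Add(-3, w), Add(w, Mul(Add(1, w), Pow(Add(10, w), -1)))) = Mul(Add(-3, w), Add(w, Mul(Pow(Add(10, w), -1), Add(1, w)))))
Pow(Add(Pow(Add(Pow(313427, -1), Pow(Add(Function('U')(5), 96), 2)), -1), -116443), Rational(1, 2)) = Pow(Add(Pow(Add(Pow(313427, -1), Pow(Add(Mul(Pow(Add(10, 5), -1), Add(-3, Pow(5, 3), Mul(-32, 5), Mul(8, Pow(5, 2)))), 96), 2)), -1), -116443), Rational(1, 2)) = Pow(Add(Pow(Add(Rational(1, 313427), Pow(Add(Mul(Pow(15, -1), Add(-3, 125, -160, Mul(8, 25))), 96), 2)), -1), -116443), Rational(1, 2)) = Pow(Add(Pow(Add(Rational(1, 313427), Pow(Add(Mul(Rational(1, 15), Add(-3, 125, -160, 200)), 96), 2)), -1), -116443), Rational(1, 2)) = Pow(Add(Pow(Add(Rational(1, 313427), Pow(Add(Mul(Rational(1, 15), 162), 96), 2)), -1), -116443), Rational(1, 2)) = Pow(Add(Pow(Add(Rational(1, 313427), Pow(Add(Rational(54, 5), 96), 2)), -1), -116443), Rational(1, 2)) = Pow(Add(Pow(Add(Rational(1, 313427), Pow(Rational(534, 5), 2)), -1), -116443), Rational(1, 2)) = Pow(Add(Pow(Add(Rational(1, 313427), Rational(285156, 25)), -1), -116443), Rational(1, 2)) = Pow(Add(Pow(Rational(89375589637, 7835675), -1), -116443), Rational(1, 2)) = Pow(Add(Rational(7835675, 89375589637), -116443), Rational(1, 2)) = Pow(Rational(-10407161776265516, 89375589637), Rational(1, 2)) = Mul(Rational(2, 89375589637), I, Pow(232536555050344691092514423, Rational(1, 2)))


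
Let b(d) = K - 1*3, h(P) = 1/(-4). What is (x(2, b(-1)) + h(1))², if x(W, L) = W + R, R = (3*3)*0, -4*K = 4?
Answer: 49/16 ≈ 3.0625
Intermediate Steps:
K = -1 (K = -¼*4 = -1)
h(P) = -¼
R = 0 (R = 9*0 = 0)
b(d) = -4 (b(d) = -1 - 1*3 = -1 - 3 = -4)
x(W, L) = W (x(W, L) = W + 0 = W)
(x(2, b(-1)) + h(1))² = (2 - ¼)² = (7/4)² = 49/16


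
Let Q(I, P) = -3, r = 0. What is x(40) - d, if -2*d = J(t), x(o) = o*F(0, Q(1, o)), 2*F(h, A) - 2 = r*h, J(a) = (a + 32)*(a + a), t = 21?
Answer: 1153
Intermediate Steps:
J(a) = 2*a*(32 + a) (J(a) = (32 + a)*(2*a) = 2*a*(32 + a))
F(h, A) = 1 (F(h, A) = 1 + (0*h)/2 = 1 + (½)*0 = 1 + 0 = 1)
x(o) = o (x(o) = o*1 = o)
d = -1113 (d = -21*(32 + 21) = -21*53 = -½*2226 = -1113)
x(40) - d = 40 - 1*(-1113) = 40 + 1113 = 1153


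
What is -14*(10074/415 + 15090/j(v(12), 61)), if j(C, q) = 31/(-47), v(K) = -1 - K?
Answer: 4116254184/12865 ≈ 3.1996e+5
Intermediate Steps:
j(C, q) = -31/47 (j(C, q) = 31*(-1/47) = -31/47)
-14*(10074/415 + 15090/j(v(12), 61)) = -14*(10074/415 + 15090/(-31/47)) = -14*(10074*(1/415) + 15090*(-47/31)) = -14*(10074/415 - 709230/31) = -14*(-294018156/12865) = 4116254184/12865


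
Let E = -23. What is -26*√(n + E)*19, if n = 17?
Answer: -494*I*√6 ≈ -1210.0*I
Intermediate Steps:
-26*√(n + E)*19 = -26*√(17 - 23)*19 = -26*I*√6*19 = -494*I*√6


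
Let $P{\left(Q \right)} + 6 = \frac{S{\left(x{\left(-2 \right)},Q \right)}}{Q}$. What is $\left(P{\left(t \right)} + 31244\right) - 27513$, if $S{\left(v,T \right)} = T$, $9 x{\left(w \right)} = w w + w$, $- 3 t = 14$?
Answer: $3726$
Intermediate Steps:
$t = - \frac{14}{3}$ ($t = \left(- \frac{1}{3}\right) 14 = - \frac{14}{3} \approx -4.6667$)
$x{\left(w \right)} = \frac{w}{9} + \frac{w^{2}}{9}$ ($x{\left(w \right)} = \frac{w w + w}{9} = \frac{w^{2} + w}{9} = \frac{w + w^{2}}{9} = \frac{w}{9} + \frac{w^{2}}{9}$)
$P{\left(Q \right)} = -5$ ($P{\left(Q \right)} = -6 + \frac{Q}{Q} = -6 + 1 = -5$)
$\left(P{\left(t \right)} + 31244\right) - 27513 = \left(-5 + 31244\right) - 27513 = 31239 - 27513 = 3726$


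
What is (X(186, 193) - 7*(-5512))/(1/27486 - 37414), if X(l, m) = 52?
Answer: -1061949096/1028361203 ≈ -1.0327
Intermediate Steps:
(X(186, 193) - 7*(-5512))/(1/27486 - 37414) = (52 - 7*(-5512))/(1/27486 - 37414) = (52 + 38584)/(1/27486 - 37414) = 38636/(-1028361203/27486) = 38636*(-27486/1028361203) = -1061949096/1028361203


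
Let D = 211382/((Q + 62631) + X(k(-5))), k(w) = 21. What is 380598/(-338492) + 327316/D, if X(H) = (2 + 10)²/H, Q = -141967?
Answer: -2197315351341305/17887778986 ≈ -1.2284e+5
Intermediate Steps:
X(H) = 144/H (X(H) = 12²/H = 144/H)
D = -739837/277652 (D = 211382/((-141967 + 62631) + 144/21) = 211382/(-79336 + 144*(1/21)) = 211382/(-79336 + 48/7) = 211382/(-555304/7) = 211382*(-7/555304) = -739837/277652 ≈ -2.6646)
380598/(-338492) + 327316/D = 380598/(-338492) + 327316/(-739837/277652) = 380598*(-1/338492) + 327316*(-277652/739837) = -190299/169246 - 90879942032/739837 = -2197315351341305/17887778986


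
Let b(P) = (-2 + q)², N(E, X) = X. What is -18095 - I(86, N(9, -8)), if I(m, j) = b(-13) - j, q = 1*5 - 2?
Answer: -18104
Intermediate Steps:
q = 3 (q = 5 - 2 = 3)
b(P) = 1 (b(P) = (-2 + 3)² = 1² = 1)
I(m, j) = 1 - j
-18095 - I(86, N(9, -8)) = -18095 - (1 - 1*(-8)) = -18095 - (1 + 8) = -18095 - 1*9 = -18095 - 9 = -18104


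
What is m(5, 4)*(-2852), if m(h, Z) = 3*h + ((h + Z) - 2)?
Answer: -62744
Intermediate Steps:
m(h, Z) = -2 + Z + 4*h (m(h, Z) = 3*h + ((Z + h) - 2) = 3*h + (-2 + Z + h) = -2 + Z + 4*h)
m(5, 4)*(-2852) = (-2 + 4 + 4*5)*(-2852) = (-2 + 4 + 20)*(-2852) = 22*(-2852) = -62744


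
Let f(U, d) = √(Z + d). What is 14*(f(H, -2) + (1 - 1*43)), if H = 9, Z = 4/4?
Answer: -588 + 14*I ≈ -588.0 + 14.0*I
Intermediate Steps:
Z = 1 (Z = 4*(¼) = 1)
f(U, d) = √(1 + d)
14*(f(H, -2) + (1 - 1*43)) = 14*(√(1 - 2) + (1 - 1*43)) = 14*(√(-1) + (1 - 43)) = 14*(I - 42) = 14*(-42 + I) = -588 + 14*I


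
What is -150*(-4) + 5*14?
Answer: 670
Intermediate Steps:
-150*(-4) + 5*14 = 600 + 70 = 670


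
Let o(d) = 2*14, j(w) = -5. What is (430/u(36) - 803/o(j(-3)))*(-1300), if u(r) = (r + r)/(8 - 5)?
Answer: 293800/21 ≈ 13990.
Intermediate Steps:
u(r) = 2*r/3 (u(r) = (2*r)/3 = (2*r)*(⅓) = 2*r/3)
o(d) = 28
(430/u(36) - 803/o(j(-3)))*(-1300) = (430/(((⅔)*36)) - 803/28)*(-1300) = (430/24 - 803*1/28)*(-1300) = (430*(1/24) - 803/28)*(-1300) = (215/12 - 803/28)*(-1300) = -226/21*(-1300) = 293800/21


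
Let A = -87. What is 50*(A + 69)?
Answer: -900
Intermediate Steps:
50*(A + 69) = 50*(-87 + 69) = 50*(-18) = -900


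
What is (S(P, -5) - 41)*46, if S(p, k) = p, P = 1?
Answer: -1840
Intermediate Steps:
(S(P, -5) - 41)*46 = (1 - 41)*46 = -40*46 = -1840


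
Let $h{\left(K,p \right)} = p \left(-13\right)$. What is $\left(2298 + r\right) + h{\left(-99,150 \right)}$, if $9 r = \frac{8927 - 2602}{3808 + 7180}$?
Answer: $\frac{34420741}{98892} \approx 348.06$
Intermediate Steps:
$r = \frac{6325}{98892}$ ($r = \frac{\left(8927 - 2602\right) \frac{1}{3808 + 7180}}{9} = \frac{6325 \cdot \frac{1}{10988}}{9} = \frac{1}{9} \cdot \frac{6325}{10988} = \frac{6325}{98892} \approx 0.063959$)
$h{\left(K,p \right)} = - 13 p$
$\left(2298 + r\right) + h{\left(-99,150 \right)} = \left(2298 + \frac{6325}{98892}\right) - 1950 = \frac{227260141}{98892} - 1950 = \frac{34420741}{98892}$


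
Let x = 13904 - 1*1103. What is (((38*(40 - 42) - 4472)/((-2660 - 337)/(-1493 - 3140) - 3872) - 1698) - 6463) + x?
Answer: 83244013444/17935979 ≈ 4641.2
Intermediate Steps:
x = 12801 (x = 13904 - 1103 = 12801)
(((38*(40 - 42) - 4472)/((-2660 - 337)/(-1493 - 3140) - 3872) - 1698) - 6463) + x = (((38*(40 - 42) - 4472)/((-2660 - 337)/(-1493 - 3140) - 3872) - 1698) - 6463) + 12801 = (((38*(-2) - 4472)/(-2997/(-4633) - 3872) - 1698) - 6463) + 12801 = (((-76 - 4472)/(-2997*(-1/4633) - 3872) - 1698) - 6463) + 12801 = ((-4548/(2997/4633 - 3872) - 1698) - 6463) + 12801 = ((-4548/(-17935979/4633) - 1698) - 6463) + 12801 = ((-4548*(-4633/17935979) - 1698) - 6463) + 12801 = ((21070884/17935979 - 1698) - 6463) + 12801 = (-30434221458/17935979 - 6463) + 12801 = -146354453735/17935979 + 12801 = 83244013444/17935979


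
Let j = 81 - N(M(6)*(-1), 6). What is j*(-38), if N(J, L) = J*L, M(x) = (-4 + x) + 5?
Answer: -4674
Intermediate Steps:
M(x) = 1 + x
j = 123 (j = 81 - (1 + 6)*(-1)*6 = 81 - 7*(-1)*6 = 81 - (-7)*6 = 81 - 1*(-42) = 81 + 42 = 123)
j*(-38) = 123*(-38) = -4674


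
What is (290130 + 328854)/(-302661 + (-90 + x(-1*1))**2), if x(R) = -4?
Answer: -618984/293825 ≈ -2.1066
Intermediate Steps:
(290130 + 328854)/(-302661 + (-90 + x(-1*1))**2) = (290130 + 328854)/(-302661 + (-90 - 4)**2) = 618984/(-302661 + (-94)**2) = 618984/(-302661 + 8836) = 618984/(-293825) = 618984*(-1/293825) = -618984/293825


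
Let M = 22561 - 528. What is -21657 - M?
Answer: -43690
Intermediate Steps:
M = 22033
-21657 - M = -21657 - 1*22033 = -21657 - 22033 = -43690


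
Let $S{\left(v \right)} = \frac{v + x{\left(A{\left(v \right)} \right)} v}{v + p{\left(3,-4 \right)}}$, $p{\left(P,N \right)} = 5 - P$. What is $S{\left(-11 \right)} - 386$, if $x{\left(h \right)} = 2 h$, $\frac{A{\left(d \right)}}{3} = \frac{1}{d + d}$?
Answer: $- \frac{3466}{9} \approx -385.11$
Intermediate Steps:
$A{\left(d \right)} = \frac{3}{2 d}$ ($A{\left(d \right)} = \frac{3}{d + d} = \frac{3}{2 d}$)
$S{\left(v \right)} = \frac{3 + v}{2 + v}$ ($S{\left(v \right)} = \frac{v + 2 \frac{3}{2 v} v}{v + \left(5 - 3\right)} = \frac{v + \frac{3}{v} v}{v + \left(5 - 3\right)} = \frac{v + 3}{v + 2} = \frac{3 + v}{2 + v}$)
$S{\left(-11 \right)} - 386 = \frac{3 - 11}{2 - 11} - 386 = \frac{1}{-9} \left(-8\right) - 386 = \left(- \frac{1}{9}\right) \left(-8\right) - 386 = \frac{8}{9} - 386 = - \frac{3466}{9}$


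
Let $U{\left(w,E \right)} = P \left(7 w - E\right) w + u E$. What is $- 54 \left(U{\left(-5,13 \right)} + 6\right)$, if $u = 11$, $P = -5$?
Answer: $56754$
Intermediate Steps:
$U{\left(w,E \right)} = 11 E + w \left(- 35 w + 5 E\right)$ ($U{\left(w,E \right)} = - 5 \left(7 w - E\right) w + 11 E = - 5 \left(- E + 7 w\right) w + 11 E = \left(- 35 w + 5 E\right) w + 11 E = w \left(- 35 w + 5 E\right) + 11 E = 11 E + w \left(- 35 w + 5 E\right)$)
$- 54 \left(U{\left(-5,13 \right)} + 6\right) = - 54 \left(\left(- 35 \left(-5\right)^{2} + 11 \cdot 13 + 5 \cdot 13 \left(-5\right)\right) + 6\right) = - 54 \left(\left(\left(-35\right) 25 + 143 - 325\right) + 6\right) = - 54 \left(\left(-875 + 143 - 325\right) + 6\right) = - 54 \left(-1057 + 6\right) = \left(-54\right) \left(-1051\right) = 56754$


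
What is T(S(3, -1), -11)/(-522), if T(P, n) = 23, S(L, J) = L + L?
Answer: -23/522 ≈ -0.044061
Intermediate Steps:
S(L, J) = 2*L
T(S(3, -1), -11)/(-522) = 23/(-522) = 23*(-1/522) = -23/522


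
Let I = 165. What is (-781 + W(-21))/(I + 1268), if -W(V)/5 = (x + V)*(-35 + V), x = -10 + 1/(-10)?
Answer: -9489/1433 ≈ -6.6218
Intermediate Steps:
x = -101/10 (x = -10 - ⅒ = -101/10 ≈ -10.100)
W(V) = -5*(-35 + V)*(-101/10 + V) (W(V) = -5*(-101/10 + V)*(-35 + V) = -5*(-35 + V)*(-101/10 + V))
(-781 + W(-21))/(I + 1268) = (-781 + (-3535/2 - 5*(-21)² + (451/2)*(-21)))/(165 + 1268) = (-781 + (-3535/2 - 5*441 - 9471/2))/1433 = (-781 + (-3535/2 - 2205 - 9471/2))*(1/1433) = (-781 - 8708)*(1/1433) = -9489*1/1433 = -9489/1433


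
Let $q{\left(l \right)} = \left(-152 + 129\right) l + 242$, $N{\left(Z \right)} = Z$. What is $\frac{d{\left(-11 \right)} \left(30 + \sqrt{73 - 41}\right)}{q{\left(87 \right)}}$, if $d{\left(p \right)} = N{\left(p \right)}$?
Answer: $\frac{330}{1759} + \frac{44 \sqrt{2}}{1759} \approx 0.22298$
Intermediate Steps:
$d{\left(p \right)} = p$
$q{\left(l \right)} = 242 - 23 l$ ($q{\left(l \right)} = - 23 l + 242 = 242 - 23 l$)
$\frac{d{\left(-11 \right)} \left(30 + \sqrt{73 - 41}\right)}{q{\left(87 \right)}} = \frac{\left(-11\right) \left(30 + \sqrt{73 - 41}\right)}{242 - 2001} = \frac{\left(-11\right) \left(30 + \sqrt{32}\right)}{242 - 2001} = \frac{\left(-11\right) \left(30 + 4 \sqrt{2}\right)}{-1759} = \left(-330 - 44 \sqrt{2}\right) \left(- \frac{1}{1759}\right) = \frac{330}{1759} + \frac{44 \sqrt{2}}{1759}$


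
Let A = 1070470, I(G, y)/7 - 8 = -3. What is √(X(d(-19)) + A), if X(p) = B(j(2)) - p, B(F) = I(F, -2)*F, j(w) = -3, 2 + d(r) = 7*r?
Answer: 10*√10705 ≈ 1034.7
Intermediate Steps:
d(r) = -2 + 7*r
I(G, y) = 35 (I(G, y) = 56 + 7*(-3) = 56 - 21 = 35)
B(F) = 35*F
X(p) = -105 - p (X(p) = 35*(-3) - p = -105 - p)
√(X(d(-19)) + A) = √((-105 - (-2 + 7*(-19))) + 1070470) = √((-105 - (-2 - 133)) + 1070470) = √((-105 - 1*(-135)) + 1070470) = √((-105 + 135) + 1070470) = √(30 + 1070470) = √1070500 = 10*√10705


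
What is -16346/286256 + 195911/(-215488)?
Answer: -3725191629/3855295808 ≈ -0.96625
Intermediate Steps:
-16346/286256 + 195911/(-215488) = -16346*1/286256 + 195911*(-1/215488) = -8173/143128 - 195911/215488 = -3725191629/3855295808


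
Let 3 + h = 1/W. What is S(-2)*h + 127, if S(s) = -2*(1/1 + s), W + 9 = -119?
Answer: 7743/64 ≈ 120.98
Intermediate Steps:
W = -128 (W = -9 - 119 = -128)
h = -385/128 (h = -3 + 1/(-128) = -3 - 1/128 = -385/128 ≈ -3.0078)
S(s) = -2 - 2*s (S(s) = -2*(1 + s) = -2 - 2*s)
S(-2)*h + 127 = (-2 - 2*(-2))*(-385/128) + 127 = (-2 + 4)*(-385/128) + 127 = 2*(-385/128) + 127 = -385/64 + 127 = 7743/64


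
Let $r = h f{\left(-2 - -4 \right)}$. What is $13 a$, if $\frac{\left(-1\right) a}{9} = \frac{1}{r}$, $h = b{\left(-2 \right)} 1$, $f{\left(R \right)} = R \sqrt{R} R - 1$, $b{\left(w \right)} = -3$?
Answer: $\frac{39}{31} + \frac{156 \sqrt{2}}{31} \approx 8.3748$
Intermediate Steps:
$f{\left(R \right)} = -1 + R^{\frac{5}{2}}$ ($f{\left(R \right)} = R^{\frac{3}{2}} R - 1 = R^{\frac{5}{2}} - 1 = -1 + R^{\frac{5}{2}}$)
$h = -3$ ($h = \left(-3\right) 1 = -3$)
$r = 3 - 12 \sqrt{2}$ ($r = - 3 \left(-1 + \left(-2 - -4\right)^{\frac{5}{2}}\right) = - 3 \left(-1 + \left(-2 + 4\right)^{\frac{5}{2}}\right) = - 3 \left(-1 + 2^{\frac{5}{2}}\right) = - 3 \left(-1 + 4 \sqrt{2}\right) = 3 - 12 \sqrt{2} \approx -13.971$)
$a = - \frac{9}{3 - 12 \sqrt{2}} \approx 0.64421$
$13 a = 13 \left(\frac{3}{31} + \frac{12 \sqrt{2}}{31}\right) = \frac{39}{31} + \frac{156 \sqrt{2}}{31}$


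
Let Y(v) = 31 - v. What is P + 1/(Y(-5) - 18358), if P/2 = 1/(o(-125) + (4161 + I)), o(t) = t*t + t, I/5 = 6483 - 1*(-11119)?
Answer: -71027/1972748062 ≈ -3.6004e-5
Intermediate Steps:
I = 88010 (I = 5*(6483 - 1*(-11119)) = 5*(6483 + 11119) = 5*17602 = 88010)
o(t) = t + t² (o(t) = t² + t = t + t²)
P = 2/107671 (P = 2/(-125*(1 - 125) + (4161 + 88010)) = 2/(-125*(-124) + 92171) = 2/(15500 + 92171) = 2/107671 ≈ 1.8575e-5)
P + 1/(Y(-5) - 18358) = 2/107671 + 1/((31 - 1*(-5)) - 18358) = 2/107671 + 1/((31 + 5) - 18358) = 2/107671 + 1/(36 - 18358) = 2/107671 + 1/(-18322) = 2/107671 - 1/18322 = -71027/1972748062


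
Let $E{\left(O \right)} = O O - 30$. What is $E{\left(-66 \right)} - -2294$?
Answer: $6620$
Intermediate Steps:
$E{\left(O \right)} = -30 + O^{2}$ ($E{\left(O \right)} = O^{2} - 30 = -30 + O^{2}$)
$E{\left(-66 \right)} - -2294 = \left(-30 + \left(-66\right)^{2}\right) - -2294 = \left(-30 + 4356\right) + 2294 = 4326 + 2294 = 6620$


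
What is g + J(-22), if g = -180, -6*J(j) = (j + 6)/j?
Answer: -5944/33 ≈ -180.12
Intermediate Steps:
J(j) = -(6 + j)/(6*j) (J(j) = -(j + 6)/(6*j) = -(6 + j)/(6*j))
g + J(-22) = -180 + (⅙)*(-6 - 1*(-22))/(-22) = -180 + (⅙)*(-1/22)*(-6 + 22) = -180 + (⅙)*(-1/22)*16 = -180 - 4/33 = -5944/33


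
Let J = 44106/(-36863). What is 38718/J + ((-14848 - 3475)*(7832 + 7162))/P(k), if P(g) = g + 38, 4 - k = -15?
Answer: -677712142095/139669 ≈ -4.8523e+6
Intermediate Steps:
k = 19 (k = 4 - 1*(-15) = 4 + 15 = 19)
P(g) = 38 + g
J = -44106/36863 (J = 44106*(-1/36863) = -44106/36863 ≈ -1.1965)
38718/J + ((-14848 - 3475)*(7832 + 7162))/P(k) = 38718/(-44106/36863) + ((-14848 - 3475)*(7832 + 7162))/(38 + 19) = 38718*(-36863/44106) - 18323*14994/57 = -237876939/7351 - 274735062*1/57 = -237876939/7351 - 91578354/19 = -677712142095/139669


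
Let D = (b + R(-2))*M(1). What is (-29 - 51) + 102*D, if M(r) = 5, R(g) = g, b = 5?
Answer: 1450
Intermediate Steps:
D = 15 (D = (5 - 2)*5 = 3*5 = 15)
(-29 - 51) + 102*D = (-29 - 51) + 102*15 = -80 + 1530 = 1450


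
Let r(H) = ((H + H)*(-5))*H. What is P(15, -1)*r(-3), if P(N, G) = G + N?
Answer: -1260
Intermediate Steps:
r(H) = -10*H² (r(H) = ((2*H)*(-5))*H = (-10*H)*H = -10*H²)
P(15, -1)*r(-3) = (-1 + 15)*(-10*(-3)²) = 14*(-10*9) = 14*(-90) = -1260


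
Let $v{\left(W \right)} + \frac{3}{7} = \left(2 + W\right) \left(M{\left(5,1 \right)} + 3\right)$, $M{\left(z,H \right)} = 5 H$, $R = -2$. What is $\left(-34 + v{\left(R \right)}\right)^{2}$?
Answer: $\frac{58081}{49} \approx 1185.3$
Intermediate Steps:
$v{\left(W \right)} = \frac{109}{7} + 8 W$ ($v{\left(W \right)} = - \frac{3}{7} + \left(2 + W\right) \left(5 \cdot 1 + 3\right) = - \frac{3}{7} + \left(2 + W\right) \left(5 + 3\right) = - \frac{3}{7} + \left(2 + W\right) 8 = - \frac{3}{7} + \left(16 + 8 W\right) = \frac{109}{7} + 8 W$)
$\left(-34 + v{\left(R \right)}\right)^{2} = \left(-34 + \left(\frac{109}{7} + 8 \left(-2\right)\right)\right)^{2} = \left(-34 + \left(\frac{109}{7} - 16\right)\right)^{2} = \left(-34 - \frac{3}{7}\right)^{2} = \left(- \frac{241}{7}\right)^{2} = \frac{58081}{49}$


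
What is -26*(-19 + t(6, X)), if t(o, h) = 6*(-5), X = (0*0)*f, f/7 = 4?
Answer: 1274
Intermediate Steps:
f = 28 (f = 7*4 = 28)
X = 0 (X = (0*0)*28 = 0*28 = 0)
t(o, h) = -30
-26*(-19 + t(6, X)) = -26*(-19 - 30) = -26*(-49) = 1274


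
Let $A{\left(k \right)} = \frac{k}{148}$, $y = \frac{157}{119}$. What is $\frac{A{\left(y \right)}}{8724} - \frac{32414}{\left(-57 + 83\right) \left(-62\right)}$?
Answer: $\frac{1245079240879}{61919776464} \approx 20.108$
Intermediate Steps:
$y = \frac{157}{119}$ ($y = 157 \cdot \frac{1}{119} = \frac{157}{119} \approx 1.3193$)
$A{\left(k \right)} = \frac{k}{148}$ ($A{\left(k \right)} = k \frac{1}{148} = \frac{k}{148}$)
$\frac{A{\left(y \right)}}{8724} - \frac{32414}{\left(-57 + 83\right) \left(-62\right)} = \frac{\frac{1}{148} \cdot \frac{157}{119}}{8724} - \frac{32414}{\left(-57 + 83\right) \left(-62\right)} = \frac{157}{17612} \cdot \frac{1}{8724} - \frac{32414}{26 \left(-62\right)} = \frac{157}{153647088} - \frac{32414}{-1612} = \frac{157}{153647088} - - \frac{16207}{806} = \frac{157}{153647088} + \frac{16207}{806} = \frac{1245079240879}{61919776464}$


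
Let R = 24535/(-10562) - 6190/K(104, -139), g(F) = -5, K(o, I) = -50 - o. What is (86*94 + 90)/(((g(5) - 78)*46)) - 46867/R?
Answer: -72888775670187/58797572255 ≈ -1239.7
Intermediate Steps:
R = 30800195/813274 (R = 24535/(-10562) - 6190/(-50 - 1*104) = 24535*(-1/10562) - 6190/(-50 - 104) = -24535/10562 - 6190/(-154) = -24535/10562 - 6190*(-1/154) = -24535/10562 + 3095/77 = 30800195/813274 ≈ 37.872)
(86*94 + 90)/(((g(5) - 78)*46)) - 46867/R = (86*94 + 90)/(((-5 - 78)*46)) - 46867/30800195/813274 = (8084 + 90)/((-83*46)) - 46867*813274/30800195 = 8174/(-3818) - 38115712558/30800195 = 8174*(-1/3818) - 38115712558/30800195 = -4087/1909 - 38115712558/30800195 = -72888775670187/58797572255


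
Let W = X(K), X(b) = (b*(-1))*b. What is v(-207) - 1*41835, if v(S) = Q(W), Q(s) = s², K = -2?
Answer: -41819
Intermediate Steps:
X(b) = -b² (X(b) = (-b)*b = -b²)
W = -4 (W = -1*(-2)² = -1*4 = -4)
v(S) = 16 (v(S) = (-4)² = 16)
v(-207) - 1*41835 = 16 - 1*41835 = 16 - 41835 = -41819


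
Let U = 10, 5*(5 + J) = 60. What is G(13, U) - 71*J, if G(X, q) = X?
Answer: -484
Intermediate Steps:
J = 7 (J = -5 + (1/5)*60 = -5 + 12 = 7)
G(13, U) - 71*J = 13 - 71*7 = 13 - 497 = -484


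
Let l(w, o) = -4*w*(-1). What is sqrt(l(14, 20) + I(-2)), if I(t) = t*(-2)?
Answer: 2*sqrt(15) ≈ 7.7460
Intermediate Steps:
I(t) = -2*t
l(w, o) = 4*w
sqrt(l(14, 20) + I(-2)) = sqrt(4*14 - 2*(-2)) = sqrt(56 + 4) = sqrt(60) = 2*sqrt(15)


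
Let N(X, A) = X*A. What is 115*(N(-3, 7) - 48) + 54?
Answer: -7881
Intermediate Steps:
N(X, A) = A*X
115*(N(-3, 7) - 48) + 54 = 115*(7*(-3) - 48) + 54 = 115*(-21 - 48) + 54 = 115*(-69) + 54 = -7935 + 54 = -7881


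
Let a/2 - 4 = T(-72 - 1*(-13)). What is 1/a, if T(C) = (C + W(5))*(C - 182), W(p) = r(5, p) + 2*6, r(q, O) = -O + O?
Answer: 1/22662 ≈ 4.4127e-5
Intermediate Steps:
r(q, O) = 0
W(p) = 12 (W(p) = 0 + 2*6 = 0 + 12 = 12)
T(C) = (-182 + C)*(12 + C) (T(C) = (C + 12)*(C - 182) = (12 + C)*(-182 + C) = (-182 + C)*(12 + C))
a = 22662 (a = 8 + 2*(-2184 + (-72 - 1*(-13))**2 - 170*(-72 - 1*(-13))) = 8 + 2*(-2184 + (-72 + 13)**2 - 170*(-72 + 13)) = 8 + 2*(-2184 + (-59)**2 - 170*(-59)) = 8 + 2*(-2184 + 3481 + 10030) = 8 + 2*11327 = 8 + 22654 = 22662)
1/a = 1/22662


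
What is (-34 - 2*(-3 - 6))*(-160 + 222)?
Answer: -992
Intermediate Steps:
(-34 - 2*(-3 - 6))*(-160 + 222) = (-34 - 2*(-9))*62 = (-34 - 1*(-18))*62 = (-34 + 18)*62 = -16*62 = -992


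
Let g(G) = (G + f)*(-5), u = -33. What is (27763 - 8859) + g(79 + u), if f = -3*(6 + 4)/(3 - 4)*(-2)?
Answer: 18974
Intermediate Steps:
f = -60 (f = -30/(-1)*(-2) = -30*(-1)*(-2) = -3*(-10)*(-2) = 30*(-2) = -60)
g(G) = 300 - 5*G (g(G) = (G - 60)*(-5) = (-60 + G)*(-5) = 300 - 5*G)
(27763 - 8859) + g(79 + u) = (27763 - 8859) + (300 - 5*(79 - 33)) = 18904 + (300 - 5*46) = 18904 + (300 - 230) = 18904 + 70 = 18974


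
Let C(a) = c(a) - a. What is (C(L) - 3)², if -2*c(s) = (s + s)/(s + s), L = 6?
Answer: 361/4 ≈ 90.250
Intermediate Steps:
c(s) = -½ (c(s) = -(s + s)/(2*(s + s)) = -2*s/(2*(2*s)) = -2*s*1/(2*s)/2 = -½*1 = -½)
C(a) = -½ - a
(C(L) - 3)² = ((-½ - 1*6) - 3)² = ((-½ - 6) - 3)² = (-13/2 - 3)² = (-19/2)² = 361/4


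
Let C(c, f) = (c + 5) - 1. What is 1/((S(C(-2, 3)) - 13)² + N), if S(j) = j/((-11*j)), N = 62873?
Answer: 121/7628369 ≈ 1.5862e-5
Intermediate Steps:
C(c, f) = 4 + c (C(c, f) = (5 + c) - 1 = 4 + c)
S(j) = -1/11 (S(j) = j*(-1/(11*j)) = -1/11)
1/((S(C(-2, 3)) - 13)² + N) = 1/((-1/11 - 13)² + 62873) = 1/((-144/11)² + 62873) = 1/(20736/121 + 62873) = 1/(7628369/121) = 121/7628369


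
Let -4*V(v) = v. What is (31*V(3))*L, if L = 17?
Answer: -1581/4 ≈ -395.25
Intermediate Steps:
V(v) = -v/4
(31*V(3))*L = (31*(-1/4*3))*17 = (31*(-3/4))*17 = -93/4*17 = -1581/4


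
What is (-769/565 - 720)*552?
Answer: -224978088/565 ≈ -3.9819e+5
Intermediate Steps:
(-769/565 - 720)*552 = -407569/565*552 = -224978088/565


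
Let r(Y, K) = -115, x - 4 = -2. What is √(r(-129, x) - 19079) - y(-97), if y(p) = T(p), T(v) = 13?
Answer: -13 + I*√19194 ≈ -13.0 + 138.54*I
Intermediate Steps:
x = 2 (x = 4 - 2 = 2)
y(p) = 13
√(r(-129, x) - 19079) - y(-97) = √(-115 - 19079) - 1*13 = √(-19194) - 13 = I*√19194 - 13 = -13 + I*√19194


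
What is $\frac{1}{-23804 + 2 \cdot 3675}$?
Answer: $- \frac{1}{16454} \approx -6.0775 \cdot 10^{-5}$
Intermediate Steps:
$\frac{1}{-23804 + 2 \cdot 3675} = \frac{1}{-23804 + 7350} = \frac{1}{-16454} = - \frac{1}{16454}$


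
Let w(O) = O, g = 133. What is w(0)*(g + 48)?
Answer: 0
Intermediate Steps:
w(0)*(g + 48) = 0*(133 + 48) = 0*181 = 0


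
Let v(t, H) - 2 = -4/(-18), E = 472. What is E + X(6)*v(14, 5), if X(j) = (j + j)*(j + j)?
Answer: 792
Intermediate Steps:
v(t, H) = 20/9 (v(t, H) = 2 - 4/(-18) = 2 - 4*(-1/18) = 2 + 2/9 = 20/9)
X(j) = 4*j² (X(j) = (2*j)*(2*j) = 4*j²)
E + X(6)*v(14, 5) = 472 + (4*6²)*(20/9) = 472 + (4*36)*(20/9) = 472 + 144*(20/9) = 472 + 320 = 792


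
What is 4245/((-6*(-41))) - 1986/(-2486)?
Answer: 1840271/101926 ≈ 18.055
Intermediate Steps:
4245/((-6*(-41))) - 1986/(-2486) = 4245/246 - 1986*(-1/2486) = 4245*(1/246) + 993/1243 = 1415/82 + 993/1243 = 1840271/101926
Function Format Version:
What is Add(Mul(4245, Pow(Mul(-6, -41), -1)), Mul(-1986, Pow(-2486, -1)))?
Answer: Rational(1840271, 101926) ≈ 18.055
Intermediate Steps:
Add(Mul(4245, Pow(Mul(-6, -41), -1)), Mul(-1986, Pow(-2486, -1))) = Add(Mul(4245, Pow(246, -1)), Mul(-1986, Rational(-1, 2486))) = Add(Mul(4245, Rational(1, 246)), Rational(993, 1243)) = Add(Rational(1415, 82), Rational(993, 1243)) = Rational(1840271, 101926)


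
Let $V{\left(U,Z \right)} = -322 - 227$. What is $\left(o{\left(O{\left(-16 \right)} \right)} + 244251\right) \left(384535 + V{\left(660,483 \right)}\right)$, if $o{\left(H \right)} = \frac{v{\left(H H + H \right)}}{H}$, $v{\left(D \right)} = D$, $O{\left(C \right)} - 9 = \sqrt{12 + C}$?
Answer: $93792804346 + 767972 i \approx 9.3793 \cdot 10^{10} + 7.6797 \cdot 10^{5} i$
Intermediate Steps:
$O{\left(C \right)} = 9 + \sqrt{12 + C}$
$o{\left(H \right)} = \frac{H + H^{2}}{H}$ ($o{\left(H \right)} = \frac{H H + H}{H} = \frac{H^{2} + H}{H} = \frac{H + H^{2}}{H}$)
$V{\left(U,Z \right)} = -549$ ($V{\left(U,Z \right)} = -322 - 227 = -549$)
$\left(o{\left(O{\left(-16 \right)} \right)} + 244251\right) \left(384535 + V{\left(660,483 \right)}\right) = \left(\left(1 + \left(9 + \sqrt{12 - 16}\right)\right) + 244251\right) \left(384535 - 549\right) = \left(\left(1 + \left(9 + \sqrt{-4}\right)\right) + 244251\right) 383986 = \left(\left(1 + \left(9 + 2 i\right)\right) + 244251\right) 383986 = \left(\left(10 + 2 i\right) + 244251\right) 383986 = \left(244261 + 2 i\right) 383986 = 93792804346 + 767972 i$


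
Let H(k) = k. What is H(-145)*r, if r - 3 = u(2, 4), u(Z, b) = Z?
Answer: -725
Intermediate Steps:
r = 5 (r = 3 + 2 = 5)
H(-145)*r = -145*5 = -725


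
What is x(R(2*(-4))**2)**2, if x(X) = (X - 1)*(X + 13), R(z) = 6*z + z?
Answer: 97458654573225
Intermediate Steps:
R(z) = 7*z
x(X) = (-1 + X)*(13 + X)
x(R(2*(-4))**2)**2 = (-13 + ((7*(2*(-4)))**2)**2 + 12*(7*(2*(-4)))**2)**2 = (-13 + ((7*(-8))**2)**2 + 12*(7*(-8))**2)**2 = (-13 + ((-56)**2)**2 + 12*(-56)**2)**2 = (-13 + 3136**2 + 12*3136)**2 = (-13 + 9834496 + 37632)**2 = 9872115**2 = 97458654573225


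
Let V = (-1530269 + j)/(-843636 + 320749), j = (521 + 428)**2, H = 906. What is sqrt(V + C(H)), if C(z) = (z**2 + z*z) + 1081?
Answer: sqrt(449146765439430573)/522887 ≈ 1281.7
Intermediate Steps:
j = 900601 (j = 949**2 = 900601)
C(z) = 1081 + 2*z**2 (C(z) = (z**2 + z**2) + 1081 = 2*z**2 + 1081 = 1081 + 2*z**2)
V = 629668/522887 (V = (-1530269 + 900601)/(-843636 + 320749) = -629668/(-522887) = -629668*(-1/522887) = 629668/522887 ≈ 1.2042)
sqrt(V + C(H)) = sqrt(629668/522887 + (1081 + 2*906**2)) = sqrt(629668/522887 + (1081 + 2*820836)) = sqrt(629668/522887 + (1081 + 1641672)) = sqrt(629668/522887 + 1642753) = sqrt(858974817579/522887) = sqrt(449146765439430573)/522887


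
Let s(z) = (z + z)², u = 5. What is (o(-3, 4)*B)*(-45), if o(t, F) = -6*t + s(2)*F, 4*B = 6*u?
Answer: -27675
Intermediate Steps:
s(z) = 4*z² (s(z) = (2*z)² = 4*z²)
B = 15/2 (B = (6*5)/4 = (¼)*30 = 15/2 ≈ 7.5000)
o(t, F) = -6*t + 16*F (o(t, F) = -6*t + (4*2²)*F = -6*t + (4*4)*F = -6*t + 16*F)
(o(-3, 4)*B)*(-45) = ((-6*(-3) + 16*4)*(15/2))*(-45) = ((18 + 64)*(15/2))*(-45) = (82*(15/2))*(-45) = 615*(-45) = -27675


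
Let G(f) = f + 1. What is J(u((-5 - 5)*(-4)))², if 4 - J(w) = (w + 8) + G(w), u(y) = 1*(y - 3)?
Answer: 6241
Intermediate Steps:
G(f) = 1 + f
u(y) = -3 + y (u(y) = 1*(-3 + y) = -3 + y)
J(w) = -5 - 2*w (J(w) = 4 - ((w + 8) + (1 + w)) = 4 - ((8 + w) + (1 + w)) = 4 - (9 + 2*w) = 4 + (-9 - 2*w) = -5 - 2*w)
J(u((-5 - 5)*(-4)))² = (-5 - 2*(-3 + (-5 - 5)*(-4)))² = (-5 - 2*(-3 - 10*(-4)))² = (-5 - 2*(-3 + 40))² = (-5 - 2*37)² = (-5 - 74)² = (-79)² = 6241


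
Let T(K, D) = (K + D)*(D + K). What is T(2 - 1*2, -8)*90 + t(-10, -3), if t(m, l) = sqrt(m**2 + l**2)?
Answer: 5760 + sqrt(109) ≈ 5770.4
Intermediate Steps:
t(m, l) = sqrt(l**2 + m**2)
T(K, D) = (D + K)**2 (T(K, D) = (D + K)*(D + K) = (D + K)**2)
T(2 - 1*2, -8)*90 + t(-10, -3) = (-8 + (2 - 1*2))**2*90 + sqrt((-3)**2 + (-10)**2) = (-8 + (2 - 2))**2*90 + sqrt(9 + 100) = (-8 + 0)**2*90 + sqrt(109) = (-8)**2*90 + sqrt(109) = 64*90 + sqrt(109) = 5760 + sqrt(109)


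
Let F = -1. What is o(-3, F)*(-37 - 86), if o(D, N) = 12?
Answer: -1476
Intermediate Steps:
o(-3, F)*(-37 - 86) = 12*(-37 - 86) = 12*(-123) = -1476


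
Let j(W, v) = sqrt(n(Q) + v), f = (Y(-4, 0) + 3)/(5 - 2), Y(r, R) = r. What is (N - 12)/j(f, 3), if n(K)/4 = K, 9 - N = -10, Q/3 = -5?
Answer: -7*I*sqrt(57)/57 ≈ -0.92717*I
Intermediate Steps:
Q = -15 (Q = 3*(-5) = -15)
N = 19 (N = 9 - 1*(-10) = 9 + 10 = 19)
n(K) = 4*K
f = -1/3 (f = (-4 + 3)/(5 - 2) = -1/3 ≈ -0.33333)
j(W, v) = sqrt(-60 + v) (j(W, v) = sqrt(4*(-15) + v) = sqrt(-60 + v))
(N - 12)/j(f, 3) = (19 - 12)/(sqrt(-60 + 3)) = 7/sqrt(-57) = 7/(I*sqrt(57)) = -I*sqrt(57)/57*7 = -7*I*sqrt(57)/57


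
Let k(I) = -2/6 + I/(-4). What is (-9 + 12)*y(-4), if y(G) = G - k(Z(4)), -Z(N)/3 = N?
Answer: -20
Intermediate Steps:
Z(N) = -3*N
k(I) = -1/3 - I/4 (k(I) = -2*1/6 + I*(-1/4) = -1/3 - I/4)
y(G) = -8/3 + G (y(G) = G - (-1/3 - (-3)*4/4) = G - (-1/3 - 1/4*(-12)) = G - (-1/3 + 3) = G - 1*8/3 = G - 8/3 = -8/3 + G)
(-9 + 12)*y(-4) = (-9 + 12)*(-8/3 - 4) = 3*(-20/3) = -20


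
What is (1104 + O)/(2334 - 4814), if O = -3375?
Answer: 2271/2480 ≈ 0.91573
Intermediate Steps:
(1104 + O)/(2334 - 4814) = (1104 - 3375)/(2334 - 4814) = -2271/(-2480) = -2271*(-1/2480) = 2271/2480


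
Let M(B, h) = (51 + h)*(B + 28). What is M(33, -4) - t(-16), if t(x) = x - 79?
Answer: 2962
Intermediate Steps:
M(B, h) = (28 + B)*(51 + h) (M(B, h) = (51 + h)*(28 + B) = (28 + B)*(51 + h))
t(x) = -79 + x
M(33, -4) - t(-16) = (1428 + 28*(-4) + 51*33 + 33*(-4)) - (-79 - 16) = (1428 - 112 + 1683 - 132) - 1*(-95) = 2867 + 95 = 2962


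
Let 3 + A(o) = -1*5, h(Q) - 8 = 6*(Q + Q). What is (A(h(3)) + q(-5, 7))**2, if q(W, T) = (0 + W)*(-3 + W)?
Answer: 1024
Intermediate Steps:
q(W, T) = W*(-3 + W)
h(Q) = 8 + 12*Q (h(Q) = 8 + 6*(Q + Q) = 8 + 6*(2*Q) = 8 + 12*Q)
A(o) = -8 (A(o) = -3 - 1*5 = -3 - 5 = -8)
(A(h(3)) + q(-5, 7))**2 = (-8 - 5*(-3 - 5))**2 = (-8 - 5*(-8))**2 = (-8 + 40)**2 = 32**2 = 1024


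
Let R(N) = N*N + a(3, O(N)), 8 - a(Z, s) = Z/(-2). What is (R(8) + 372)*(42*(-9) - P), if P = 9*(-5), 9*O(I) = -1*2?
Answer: -296703/2 ≈ -1.4835e+5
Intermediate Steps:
O(I) = -2/9 (O(I) = (-1*2)/9 = (1/9)*(-2) = -2/9)
P = -45
a(Z, s) = 8 + Z/2 (a(Z, s) = 8 - Z/(-2) = 8 - Z*(-1)/2 = 8 - (-1)*Z/2 = 8 + Z/2)
R(N) = 19/2 + N**2 (R(N) = N*N + (8 + (1/2)*3) = N**2 + (8 + 3/2) = N**2 + 19/2 = 19/2 + N**2)
(R(8) + 372)*(42*(-9) - P) = ((19/2 + 8**2) + 372)*(42*(-9) - 1*(-45)) = ((19/2 + 64) + 372)*(-378 + 45) = (147/2 + 372)*(-333) = (891/2)*(-333) = -296703/2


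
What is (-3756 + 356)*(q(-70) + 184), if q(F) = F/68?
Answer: -622100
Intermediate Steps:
q(F) = F/68 (q(F) = F*(1/68) = F/68)
(-3756 + 356)*(q(-70) + 184) = (-3756 + 356)*((1/68)*(-70) + 184) = -3400*(-35/34 + 184) = -3400*6221/34 = -622100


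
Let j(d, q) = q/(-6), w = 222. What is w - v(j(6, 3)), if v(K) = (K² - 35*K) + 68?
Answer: 545/4 ≈ 136.25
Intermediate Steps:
j(d, q) = -q/6 (j(d, q) = q*(-⅙) = -q/6)
v(K) = 68 + K² - 35*K
w - v(j(6, 3)) = 222 - (68 + (-⅙*3)² - (-35)*3/6) = 222 - (68 + (-½)² - 35*(-½)) = 222 - (68 + ¼ + 35/2) = 222 - 1*343/4 = 222 - 343/4 = 545/4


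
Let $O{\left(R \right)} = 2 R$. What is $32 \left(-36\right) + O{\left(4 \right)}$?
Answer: $-1144$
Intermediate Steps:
$32 \left(-36\right) + O{\left(4 \right)} = 32 \left(-36\right) + 2 \cdot 4 = -1152 + 8 = -1144$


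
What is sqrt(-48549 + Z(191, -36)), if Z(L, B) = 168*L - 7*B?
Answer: 3*I*sqrt(1801) ≈ 127.31*I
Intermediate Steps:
Z(L, B) = -7*B + 168*L
sqrt(-48549 + Z(191, -36)) = sqrt(-48549 + (-7*(-36) + 168*191)) = sqrt(-48549 + (252 + 32088)) = sqrt(-48549 + 32340) = sqrt(-16209) = 3*I*sqrt(1801)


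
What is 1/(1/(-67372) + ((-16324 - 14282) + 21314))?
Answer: -67372/626020625 ≈ -0.00010762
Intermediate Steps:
1/(1/(-67372) + ((-16324 - 14282) + 21314)) = 1/(-1/67372 + (-30606 + 21314)) = 1/(-1/67372 - 9292) = 1/(-626020625/67372) = -67372/626020625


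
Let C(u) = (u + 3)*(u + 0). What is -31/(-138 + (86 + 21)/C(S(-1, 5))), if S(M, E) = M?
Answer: 62/383 ≈ 0.16188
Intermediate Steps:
C(u) = u*(3 + u) (C(u) = (3 + u)*u = u*(3 + u))
-31/(-138 + (86 + 21)/C(S(-1, 5))) = -31/(-138 + (86 + 21)/((-(3 - 1)))) = -31/(-138 + 107/((-1*2))) = -31/(-138 + 107/(-2)) = -31/(-138 + 107*(-½)) = -31/(-138 - 107/2) = -31/(-383/2) = -2/383*(-31) = 62/383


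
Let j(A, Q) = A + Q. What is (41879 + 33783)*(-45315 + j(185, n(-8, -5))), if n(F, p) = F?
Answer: -3415231356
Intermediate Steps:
(41879 + 33783)*(-45315 + j(185, n(-8, -5))) = (41879 + 33783)*(-45315 + (185 - 8)) = 75662*(-45315 + 177) = 75662*(-45138) = -3415231356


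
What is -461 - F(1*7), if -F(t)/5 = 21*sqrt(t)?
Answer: -461 + 105*sqrt(7) ≈ -183.20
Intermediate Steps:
F(t) = -105*sqrt(t)
-461 - F(1*7) = -461 - (-105)*sqrt(1*7) = -461 - (-105)*sqrt(7) = -461 + 105*sqrt(7)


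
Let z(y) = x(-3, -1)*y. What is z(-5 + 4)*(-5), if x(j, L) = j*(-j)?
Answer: -45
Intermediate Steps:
x(j, L) = -j²
z(y) = -9*y (z(y) = (-1*(-3)²)*y = (-1*9)*y = -9*y)
z(-5 + 4)*(-5) = -9*(-5 + 4)*(-5) = -9*(-1)*(-5) = 9*(-5) = -45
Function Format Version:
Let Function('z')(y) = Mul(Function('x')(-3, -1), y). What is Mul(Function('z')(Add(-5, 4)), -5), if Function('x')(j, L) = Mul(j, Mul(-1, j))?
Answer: -45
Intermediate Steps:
Function('x')(j, L) = Mul(-1, Pow(j, 2))
Function('z')(y) = Mul(-9, y) (Function('z')(y) = Mul(Mul(-1, Pow(-3, 2)), y) = Mul(Mul(-1, 9), y) = Mul(-9, y))
Mul(Function('z')(Add(-5, 4)), -5) = Mul(Mul(-9, Add(-5, 4)), -5) = Mul(Mul(-9, -1), -5) = Mul(9, -5) = -45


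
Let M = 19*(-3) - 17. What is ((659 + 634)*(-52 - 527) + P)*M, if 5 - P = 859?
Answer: 55463074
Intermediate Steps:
P = -854 (P = 5 - 1*859 = 5 - 859 = -854)
M = -74 (M = -57 - 17 = -74)
((659 + 634)*(-52 - 527) + P)*M = ((659 + 634)*(-52 - 527) - 854)*(-74) = (1293*(-579) - 854)*(-74) = (-748647 - 854)*(-74) = -749501*(-74) = 55463074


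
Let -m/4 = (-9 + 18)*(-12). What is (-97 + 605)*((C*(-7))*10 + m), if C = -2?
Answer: 290576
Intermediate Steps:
m = 432 (m = -4*(-9 + 18)*(-12) = -36*(-12) = -4*(-108) = 432)
(-97 + 605)*((C*(-7))*10 + m) = (-97 + 605)*(-2*(-7)*10 + 432) = 508*(14*10 + 432) = 508*(140 + 432) = 508*572 = 290576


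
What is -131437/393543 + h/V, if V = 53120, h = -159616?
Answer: -545294476/163320345 ≈ -3.3388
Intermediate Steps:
-131437/393543 + h/V = -131437/393543 - 159616/53120 = -131437*1/393543 - 159616*1/53120 = -131437/393543 - 1247/415 = -545294476/163320345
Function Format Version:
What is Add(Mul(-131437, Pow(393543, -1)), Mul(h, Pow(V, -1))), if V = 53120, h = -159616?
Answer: Rational(-545294476, 163320345) ≈ -3.3388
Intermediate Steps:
Add(Mul(-131437, Pow(393543, -1)), Mul(h, Pow(V, -1))) = Add(Mul(-131437, Pow(393543, -1)), Mul(-159616, Pow(53120, -1))) = Add(Mul(-131437, Rational(1, 393543)), Mul(-159616, Rational(1, 53120))) = Add(Rational(-131437, 393543), Rational(-1247, 415)) = Rational(-545294476, 163320345)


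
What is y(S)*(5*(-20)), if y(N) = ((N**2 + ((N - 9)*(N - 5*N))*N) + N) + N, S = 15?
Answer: 514500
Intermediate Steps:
y(N) = N**2 + 2*N - 4*N**2*(-9 + N) (y(N) = ((N**2 + ((-9 + N)*(-4*N))*N) + N) + N = ((N**2 + (-4*N*(-9 + N))*N) + N) + N = ((N**2 - 4*N**2*(-9 + N)) + N) + N = (N + N**2 - 4*N**2*(-9 + N)) + N = N**2 + 2*N - 4*N**2*(-9 + N))
y(S)*(5*(-20)) = (15*(2 - 4*15**2 + 37*15))*(5*(-20)) = (15*(2 - 4*225 + 555))*(-100) = (15*(2 - 900 + 555))*(-100) = (15*(-343))*(-100) = -5145*(-100) = 514500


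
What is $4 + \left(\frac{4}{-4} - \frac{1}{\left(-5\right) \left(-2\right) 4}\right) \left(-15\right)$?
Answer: $\frac{155}{8} \approx 19.375$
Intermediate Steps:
$4 + \left(\frac{4}{-4} - \frac{1}{\left(-5\right) \left(-2\right) 4}\right) \left(-15\right) = 4 + \left(4 \left(- \frac{1}{4}\right) - \frac{1}{10 \cdot 4}\right) \left(-15\right) = 4 + \left(-1 - \frac{1}{40}\right) \left(-15\right) = 4 - - \frac{123}{8} = 4 + \frac{123}{8} = \frac{155}{8}$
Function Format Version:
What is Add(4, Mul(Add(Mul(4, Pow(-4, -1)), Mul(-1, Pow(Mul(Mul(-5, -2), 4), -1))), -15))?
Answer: Rational(155, 8) ≈ 19.375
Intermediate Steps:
Add(4, Mul(Add(Mul(4, Pow(-4, -1)), Mul(-1, Pow(Mul(Mul(-5, -2), 4), -1))), -15)) = Add(4, Mul(Add(Mul(4, Rational(-1, 4)), Mul(-1, Pow(Mul(10, 4), -1))), -15)) = Add(4, Mul(Add(-1, Mul(-1, Pow(40, -1))), -15)) = Add(4, Mul(Add(-1, Mul(-1, Rational(1, 40))), -15)) = Add(4, Mul(Add(-1, Rational(-1, 40)), -15)) = Add(4, Mul(Rational(-41, 40), -15)) = Add(4, Rational(123, 8)) = Rational(155, 8)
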